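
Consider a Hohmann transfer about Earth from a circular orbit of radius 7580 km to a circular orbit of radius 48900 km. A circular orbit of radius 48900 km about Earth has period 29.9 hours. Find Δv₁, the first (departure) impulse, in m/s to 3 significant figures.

Δv₁ = 2290 m/s

From Kepler's third law T² = 4π²r³/μ at r = 48900 km, T = 29.9 hours = 29.9 × 3600 s = 1.0764×10^5 s: μ = 4π²r³/T² = 3.98418×10^5 km³/s².
Transfer-ellipse semi-major axis a_t = (r₁ + r₂)/2 = (7580 + 48900)/2 = 28240 km.
Circular speed at r = 7580 km: v_c = √(μ/r) = 7.250 km/s.
Vis-viva on the transfer ellipse at r = 7580 km gives v_t = √[μ(2/r − 1/a_t)] = 9.540 km/s.
Δv₁ = |v_t − v_c| = |9.540 − 7.250| = 2.290 km/s.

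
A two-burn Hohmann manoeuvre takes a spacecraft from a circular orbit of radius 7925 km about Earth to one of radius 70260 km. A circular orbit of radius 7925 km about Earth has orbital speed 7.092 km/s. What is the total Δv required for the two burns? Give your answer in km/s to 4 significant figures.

Δv = 3.725 km/s

From the circular-orbit relation v² = μ/r at r = 7925 km: μ = v²r = (7.092)² × 7925 = 3.98599×10^5 km³/s².
The Hohmann ellipse has a_t = (r₁ + r₂)/2 = 39092.5 km.
At r₁ the circular-orbit speed is v₁ = √(μ/r₁) = 7.092 km/s.
Transfer-orbit speed at r₁ (vis-viva equation): v_p = √[μ(2/r₁ − 1/a_t)] = 9.508 km/s.
First burn Δv₁ = |v_p − v₁| = 2.416 km/s.
Circular speed at r₂: v₂ = √(μ/r₂) = 2.3818 km/s.
Transfer-orbit speed at r₂: v_a = √[μ(2/r₂ − 1/a_t)] = 1.0724 km/s.
Second burn Δv₂ = |v₂ − v_a| = 1.309 km/s.
Δv = Δv₁ + Δv₂ = 2.416 + 1.309 = 3.725 km/s.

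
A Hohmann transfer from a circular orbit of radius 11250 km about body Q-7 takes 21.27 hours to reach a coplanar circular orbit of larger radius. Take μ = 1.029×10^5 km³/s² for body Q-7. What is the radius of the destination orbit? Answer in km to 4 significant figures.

r₂ = 67540 km

Transfer time t = 21.27 hours = 76572 s, and t = π√(a_t³/μ).
So a_t = (μ t²/π²)^(1/3) = (1.029×10^5 × (76572)² / π²)^(1/3) = 39393 km.
Since a_t = (r₁ + r₂)/2, r₂ = 2a_t − r₁ = 2×39393 − 11250 = 67536 km.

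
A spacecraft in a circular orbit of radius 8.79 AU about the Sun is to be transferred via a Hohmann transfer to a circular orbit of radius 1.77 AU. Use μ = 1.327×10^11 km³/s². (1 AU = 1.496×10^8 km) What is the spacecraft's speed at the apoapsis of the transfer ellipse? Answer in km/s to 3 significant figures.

v = 5.82 km/s

In km: r₁ = 8.79 × 1.496×10^8 = 1.314984×10^9 km; r₂ = 1.77 × 1.496×10^8 = 2.64792×10^8 km.
Transfer-ellipse semi-major axis a_t = (r₁ + r₂)/2 = (1.314984×10^9 + 2.64792×10^8)/2 = 7.89888×10^8 km.
At apoapsis, r = 1.314984×10^9 km.
Applying v² = μ(2/r − 1/a_t): v = 5.816 km/s.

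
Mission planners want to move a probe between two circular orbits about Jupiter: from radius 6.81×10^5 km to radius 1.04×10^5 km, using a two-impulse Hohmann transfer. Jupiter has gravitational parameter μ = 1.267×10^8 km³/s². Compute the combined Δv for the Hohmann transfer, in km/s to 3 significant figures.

The Hohmann ellipse has a_t = (r₁ + r₂)/2 = 3.925×10^5 km.
Circular speed at r₁: v₁ = √(μ/r₁) = √(1.267×10^8/6.810×10^5) = 13.64 km/s.
Transfer-orbit speed at r₁ (v² = μ(2/r − 1/a)): v_a = √[μ(2/r₁ − 1/a_t)] = 7.021 km/s.
First burn Δv₁ = |v_a − v₁| = 6.619 km/s.
At r₂, v₂ = √(μ/r₂) = 34.904 km/s.
Transfer-orbit speed at r₂: v_p = √[μ(2/r₂ − 1/a_t)] = 45.975 km/s.
Second burn Δv₂ = |v₂ − v_p| = 11.07 km/s.
Total Δv = Δv₁ + Δv₂ = 17.69 km/s.

Δv = 17.7 km/s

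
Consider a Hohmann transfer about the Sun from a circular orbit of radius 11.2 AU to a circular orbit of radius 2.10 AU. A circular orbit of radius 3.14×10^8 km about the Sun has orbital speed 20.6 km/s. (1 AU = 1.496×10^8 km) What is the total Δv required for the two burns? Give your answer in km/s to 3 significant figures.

Δv = 10.0 km/s

From the circular-orbit relation v² = μ/r at r = 3.14×10^8 km: μ = v²r = (20.6)² × 3.14×10^8 = 1.33249×10^11 km³/s².
In km: r₁ = 11.2 × 1.496×10^8 = 1.67552×10^9 km; r₂ = 2.10 × 1.496×10^8 = 3.1416×10^8 km.
Semi-major axis of the transfer orbit: a_t = (1.67552×10^9 + 3.1416×10^8)/2 = 9.9484×10^8 km.
At r₁ the circular-orbit speed is v₁ = √(μ/r₁) = 8.9178 km/s.
Transfer-orbit speed at r₁ (vis-viva): v_a = √[μ(2/r₁ − 1/a_t)] = 5.0114 km/s.
First burn Δv₁ = |v_a − v₁| = 3.906 km/s.
Circular speed at r₂: v₂ = √(μ/r₂) = 20.59475 km/s.
Transfer-orbit speed at r₂: v_p = √[μ(2/r₂ − 1/a_t)] = 26.72728 km/s.
Second burn Δv₂ = |v₂ − v_p| = 6.133 km/s.
Δv = Δv₁ + Δv₂ = 3.906 + 6.133 = 10.04 km/s.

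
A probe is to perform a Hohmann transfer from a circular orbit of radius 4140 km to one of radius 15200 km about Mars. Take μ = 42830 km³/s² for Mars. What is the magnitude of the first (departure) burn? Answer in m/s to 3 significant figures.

Δv₁ = 816 m/s

Semi-major axis of the transfer orbit: a_t = (4140 + 15200)/2 = 9670 km.
Circular speed at r = 4140 km: v_c = √(μ/r) = 3.21643 km/s.
Vis-viva on the transfer ellipse at r = 4140 km gives v_t = √[μ(2/r − 1/a_t)] = 4.03257 km/s.
Δv₁ = |v_t − v_c| = |4.03257 − 3.21643| = 0.8161 km/s.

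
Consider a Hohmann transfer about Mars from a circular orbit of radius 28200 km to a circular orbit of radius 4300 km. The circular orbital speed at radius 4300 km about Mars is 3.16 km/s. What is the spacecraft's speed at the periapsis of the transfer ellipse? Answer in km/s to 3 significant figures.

v = 4.16 km/s

From the circular-orbit relation v² = μ/r at r = 4300 km: μ = v²r = (3.16)² × 4300 = 42938.1 km³/s².
Transfer-ellipse semi-major axis a_t = (r₁ + r₂)/2 = (28200 + 4300)/2 = 16250 km.
At periapsis, r = 4300 km.
Applying v² = μ(2/r − 1/a_t): v = 4.163 km/s.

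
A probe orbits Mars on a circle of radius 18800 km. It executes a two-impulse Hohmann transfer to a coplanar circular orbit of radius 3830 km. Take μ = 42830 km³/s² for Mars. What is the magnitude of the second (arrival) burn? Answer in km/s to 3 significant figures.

Δv₂ = 0.966 km/s

Semi-major axis of the transfer orbit: a_t = (18800 + 3830)/2 = 11315 km.
Circular speed at r = 3830 km: v_c = √(μ/r) = 3.3441 km/s.
Vis-viva on the transfer ellipse at r = 3830 km gives v_t = √[μ(2/r − 1/a_t)] = 4.3105 km/s.
Δv₂ = |v_t − v_c| = |4.3105 − 3.3441| = 0.9664 km/s.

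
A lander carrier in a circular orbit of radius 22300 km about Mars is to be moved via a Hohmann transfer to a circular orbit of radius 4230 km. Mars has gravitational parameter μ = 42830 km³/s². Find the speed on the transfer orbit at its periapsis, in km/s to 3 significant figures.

Semi-major axis of the transfer orbit: a_t = (22300 + 4230)/2 = 13265 km.
At periapsis, r = 4230 km.
Vis-viva: v = √[μ(2/r − 1/a_t)] = √[42830 × (2/4230 − 1/13265)] = 4.126 km/s.

v = 4.13 km/s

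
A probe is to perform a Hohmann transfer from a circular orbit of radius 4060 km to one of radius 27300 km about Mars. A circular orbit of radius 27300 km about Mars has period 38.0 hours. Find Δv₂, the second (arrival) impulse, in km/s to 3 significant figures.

Δv₂ = 0.616 km/s

From Kepler's third law T² = 4π²r³/μ at r = 27300 km, T = 38.0 hours = 38.0 × 3600 s = 1.368×10^5 s: μ = 4π²r³/T² = 42921.6 km³/s².
Transfer-ellipse semi-major axis a_t = (r₁ + r₂)/2 = (4060 + 27300)/2 = 15680 km.
Circular speed at r = 27300 km: v_c = √(μ/r) = 1.25388 km/s.
Transfer-orbit speed at the same r (vis-viva, a = a_t): v_t = √[μ(2/r − 1/a_t)] = 0.638038 km/s.
Δv₂ = |v_t − v_c| = |0.638038 − 1.25388| = 0.6158 km/s.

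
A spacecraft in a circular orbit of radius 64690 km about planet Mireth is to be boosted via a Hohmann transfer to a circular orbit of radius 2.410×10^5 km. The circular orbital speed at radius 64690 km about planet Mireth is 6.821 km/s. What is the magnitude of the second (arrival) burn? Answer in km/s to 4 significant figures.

From the circular-orbit relation v² = μ/r at r = 64690 km: μ = v²r = (6.821)² × 64690 = 3.00977×10^6 km³/s².
The Hohmann ellipse has a_t = (r₁ + r₂)/2 = 1.52845×10^5 km.
Circular speed at r = 2.410×10^5 km: v_c = √(μ/r) = 3.534 km/s.
Vis-viva on the transfer ellipse at r = 2.410×10^5 km gives v_t = √[μ(2/r − 1/a_t)] = 2.299 km/s.
Δv₂ = |v_t − v_c| = |2.299 − 3.534| = 1.235 km/s.

Δv₂ = 1.235 km/s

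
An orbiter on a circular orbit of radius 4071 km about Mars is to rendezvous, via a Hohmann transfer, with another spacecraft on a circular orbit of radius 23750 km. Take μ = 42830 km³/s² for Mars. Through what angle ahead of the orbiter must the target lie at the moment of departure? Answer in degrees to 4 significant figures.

φ = 99.32°

The Hohmann ellipse has a_t = (r₁ + r₂)/2 = 13910.5 km.
The half-period of the transfer ellipse is t = π√(a_t³/μ) = 24905 s.
The target's mean motion on its circular orbit is ω₂ = √(μ/r₂³) = 5.6543×10^-5 rad/s.
Angle swept by the target during transfer: ω₂·t = 1.4082 rad = 80.68°.
The orbiter traverses 180° on the transfer ellipse, so the target must lead by 180° − 80.68° = 99.32°.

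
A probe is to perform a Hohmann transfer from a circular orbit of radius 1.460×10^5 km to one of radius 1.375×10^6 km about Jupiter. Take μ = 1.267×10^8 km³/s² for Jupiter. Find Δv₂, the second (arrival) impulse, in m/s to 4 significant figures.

Δv₂ = 5393 m/s

Semi-major axis of the transfer orbit: a_t = (1.460×10^5 + 1.375×10^6)/2 = 7.605×10^5 km.
On the circular orbit at r = 1.375×10^6 km, v_c = √(μ/r) = 9.599 km/s.
Transfer-orbit speed at the same r (vis-viva, a = a_t): v_t = √[μ(2/r − 1/a_t)] = 4.206 km/s.
Δv₂ = |v_t − v_c| = |4.206 − 9.599| = 5.393 km/s.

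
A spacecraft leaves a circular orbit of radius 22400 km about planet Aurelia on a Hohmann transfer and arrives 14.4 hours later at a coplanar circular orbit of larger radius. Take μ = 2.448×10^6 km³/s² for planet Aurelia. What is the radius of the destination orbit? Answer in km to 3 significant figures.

r₂ = 1.52×10^5 km

Transfer time t = 14.4 hours = 51840 s, and t = π√(a_t³/μ).
So a_t = (μ t²/π²)^(1/3) = (2.448×10^6 × (51840)² / π²)^(1/3) = 87354 km.
Since a_t = (r₁ + r₂)/2, r₂ = 2a_t − r₁ = 2×87354 − 22400 = 1.52308×10^5 km.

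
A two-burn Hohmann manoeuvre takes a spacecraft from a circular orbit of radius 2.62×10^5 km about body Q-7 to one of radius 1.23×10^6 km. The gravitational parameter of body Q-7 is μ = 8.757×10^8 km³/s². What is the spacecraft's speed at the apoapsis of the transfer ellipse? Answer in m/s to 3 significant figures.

v = 15800 m/s

Transfer-ellipse semi-major axis a_t = (r₁ + r₂)/2 = (2.620×10^5 + 1.230×10^6)/2 = 7.460×10^5 km.
At apoapsis, r = 1.230×10^6 km.
From the vis-viva equation, v = √[μ(2/r − 1/a_t)] = 15.81 km/s.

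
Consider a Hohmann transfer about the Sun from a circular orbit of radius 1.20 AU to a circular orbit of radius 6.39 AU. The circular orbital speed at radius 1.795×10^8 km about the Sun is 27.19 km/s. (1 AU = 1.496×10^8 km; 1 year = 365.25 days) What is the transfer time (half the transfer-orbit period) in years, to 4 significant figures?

From the circular-orbit relation v² = μ/r at r = 1.795×10^8 km: μ = v²r = (27.19)² × 1.795×10^8 = 1.32704×10^11 km³/s².
In km: r₁ = 1.20 × 1.496×10^8 = 1.7952×10^8 km; r₂ = 6.39 × 1.496×10^8 = 9.55944×10^8 km.
Semi-major axis of the transfer orbit: a_t = (1.7952×10^8 + 9.55944×10^8)/2 = 5.67732×10^8 km.
By Kepler's third law the transfer-orbit period is T = 2π√(a_t³/μ), so t = T/2 = 1.1666×10^8 s.
Converting: 1.1666×10^8 s ÷ 3.15576×10^7 s/year (365.25 × 86400) = 3.697 years.

t = 3.697 years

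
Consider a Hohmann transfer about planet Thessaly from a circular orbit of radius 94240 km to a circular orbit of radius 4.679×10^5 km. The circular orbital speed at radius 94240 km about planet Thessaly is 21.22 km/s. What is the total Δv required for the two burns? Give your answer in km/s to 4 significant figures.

Δv = 10.17 km/s

From the circular-orbit relation v² = μ/r at r = 94240 km: μ = v²r = (21.22)² × 94240 = 4.24352×10^7 km³/s².
Semi-major axis of the transfer orbit: a_t = (94240 + 4.679×10^5)/2 = 2.8107×10^5 km.
Circular speed at r₁: v₁ = √(μ/r₁) = √(4.24352×10^7/94240) = 21.220 km/s.
On the transfer ellipse at r₁, vis-viva equation gives v_p = √[μ(2/r₁ − 1/a_t)] = 27.379 km/s.
First burn Δv₁ = |v_p − v₁| = 6.159 km/s.
Circular speed at r₂: v₂ = √(μ/r₂) = 9.523 km/s.
Transfer-orbit speed at r₂: v_a = √[μ(2/r₂ − 1/a_t)] = 5.514 km/s.
Second burn Δv₂ = |v₂ − v_a| = 4.009 km/s.
Total Δv = Δv₁ + Δv₂ = 10.17 km/s.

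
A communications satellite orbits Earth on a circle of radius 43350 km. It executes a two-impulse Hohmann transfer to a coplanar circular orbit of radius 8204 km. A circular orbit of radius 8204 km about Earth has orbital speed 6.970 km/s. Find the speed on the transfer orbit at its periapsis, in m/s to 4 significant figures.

v = 9039 m/s

From the circular-orbit relation v² = μ/r at r = 8204 km: μ = v²r = (6.970)² × 8204 = 3.98558×10^5 km³/s².
Transfer-ellipse semi-major axis a_t = (r₁ + r₂)/2 = (43350 + 8204)/2 = 25777 km.
The periapsis of the transfer ellipse is at r = 8204 km.
Vis-viva: v = √[μ(2/r − 1/a_t)] = √[3.98558×10^5 × (2/8204 − 1/25777)] = 9.039 km/s.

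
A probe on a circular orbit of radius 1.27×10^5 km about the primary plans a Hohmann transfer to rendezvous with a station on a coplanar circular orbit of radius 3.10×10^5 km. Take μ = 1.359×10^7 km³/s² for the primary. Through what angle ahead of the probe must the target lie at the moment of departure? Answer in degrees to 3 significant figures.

The Hohmann ellipse has a_t = (r₁ + r₂)/2 = 2.185×10^5 km.
The half-period of the transfer ellipse is t = π√(a_t³/μ) = 87040 s.
The target's mean motion on its circular orbit is ω₂ = √(μ/r₂³) = 2.136×10^-5 rad/s.
Angle swept by the target during transfer: ω₂·t = 1.859 rad = 106.5°.
Arrival is 180° from departure on the ellipse, so φ = 180° − 106.5° = 73.5°.

φ = 73.5°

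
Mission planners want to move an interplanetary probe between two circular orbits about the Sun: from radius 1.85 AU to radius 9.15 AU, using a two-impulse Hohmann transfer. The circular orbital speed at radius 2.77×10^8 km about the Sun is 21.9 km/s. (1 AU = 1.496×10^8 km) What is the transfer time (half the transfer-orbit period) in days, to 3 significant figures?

From the circular-orbit relation v² = μ/r at r = 2.77×10^8 km: μ = v²r = (21.9)² × 2.77×10^8 = 1.32852×10^11 km³/s².
In km: r₁ = 1.85 × 1.496×10^8 = 2.7676×10^8 km; r₂ = 9.15 × 1.496×10^8 = 1.36884×10^9 km.
Transfer-ellipse semi-major axis a_t = (r₁ + r₂)/2 = (2.7676×10^8 + 1.36884×10^9)/2 = 8.228×10^8 km.
Half the transfer-orbit period gives t = π√(a_t³/μ) = 2.034×10^8 s.
Converting: 2.034×10^8 s ÷ 86400 s/day = 2350 days.

t = 2350 days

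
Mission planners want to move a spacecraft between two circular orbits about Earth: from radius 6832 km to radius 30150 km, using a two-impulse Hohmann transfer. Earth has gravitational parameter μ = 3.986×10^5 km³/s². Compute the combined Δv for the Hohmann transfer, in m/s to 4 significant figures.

Δv = 3541 m/s

The Hohmann ellipse has a_t = (r₁ + r₂)/2 = 18491 km.
Circular speed at r₁: v₁ = √(μ/r₁) = √(3.986×10^5/6832) = 7.638 km/s.
Transfer-orbit speed at r₁ (vis-viva equation): v_p = √[μ(2/r₁ − 1/a_t)] = 9.753 km/s.
First burn Δv₁ = |v_p − v₁| = 2.115 km/s.
Circular speed at r₂: v₂ = √(μ/r₂) = 3.636 km/s.
Transfer-orbit speed at r₂: v_a = √[μ(2/r₂ − 1/a_t)] = 2.210 km/s.
Second burn Δv₂ = |v₂ − v_a| = 1.426 km/s.
Total Δv = Δv₁ + Δv₂ = 3.541 km/s.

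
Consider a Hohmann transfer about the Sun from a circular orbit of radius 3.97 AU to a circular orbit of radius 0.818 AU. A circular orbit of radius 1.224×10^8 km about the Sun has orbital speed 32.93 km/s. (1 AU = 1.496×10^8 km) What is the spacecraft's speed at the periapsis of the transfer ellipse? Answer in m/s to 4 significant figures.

From the circular-orbit relation v² = μ/r at r = 1.224×10^8 km: μ = v²r = (32.93)² × 1.224×10^8 = 1.32729×10^11 km³/s².
In km: r₁ = 3.97 × 1.496×10^8 = 5.93912×10^8 km; r₂ = 0.818 × 1.496×10^8 = 1.223728×10^8 km.
Semi-major axis of the transfer orbit: a_t = (5.93912×10^8 + 1.223728×10^8)/2 = 3.581424×10^8 km.
At periapsis, r = 1.223728×10^8 km.
Applying v² = μ(2/r − 1/a_t): v = 42.41 km/s.

v = 42410 m/s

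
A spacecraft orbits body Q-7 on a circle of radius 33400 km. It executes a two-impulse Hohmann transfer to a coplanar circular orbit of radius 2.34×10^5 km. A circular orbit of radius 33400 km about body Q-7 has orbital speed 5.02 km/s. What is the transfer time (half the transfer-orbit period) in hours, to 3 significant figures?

t = 46.5 hours

From the circular-orbit relation v² = μ/r at r = 33400 km: μ = v²r = (5.02)² × 33400 = 8.41693×10^5 km³/s².
Transfer-ellipse semi-major axis a_t = (r₁ + r₂)/2 = (33400 + 2.340×10^5)/2 = 1.337×10^5 km.
Half the transfer-orbit period gives t = π√(a_t³/μ) = 1.674×10^5 s.
Converting: 1.674×10^5 s ÷ 3600 s/hour = 46.5 hours.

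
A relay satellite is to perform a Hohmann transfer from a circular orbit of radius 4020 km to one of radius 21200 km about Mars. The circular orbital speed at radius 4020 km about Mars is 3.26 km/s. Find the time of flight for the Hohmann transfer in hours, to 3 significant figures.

t = 5.98 hours

From the circular-orbit relation v² = μ/r at r = 4020 km: μ = v²r = (3.26)² × 4020 = 42723.0 km³/s².
Semi-major axis of the transfer orbit: a_t = (4020 + 21200)/2 = 12610 km.
Half the transfer-orbit period gives t = π√(a_t³/μ) = 21520 s.
Converting: 21520 s ÷ 3600 s/hour = 5.98 hours.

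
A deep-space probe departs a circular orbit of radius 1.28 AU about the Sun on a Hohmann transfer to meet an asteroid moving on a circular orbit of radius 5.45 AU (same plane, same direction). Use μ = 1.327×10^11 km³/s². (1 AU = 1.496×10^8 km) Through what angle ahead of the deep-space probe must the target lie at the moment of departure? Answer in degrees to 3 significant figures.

In km: r₁ = 1.28 × 1.496×10^8 = 1.91488×10^8 km; r₂ = 5.45 × 1.496×10^8 = 8.1532×10^8 km.
Semi-major axis of the transfer orbit: a_t = (1.91488×10^8 + 8.1532×10^8)/2 = 5.03404×10^8 km.
Transfer time t = π√(a_t³/μ) = 9.74068×10^7 s.
Target angular speed ω₂ = √(μ/r₂³) = 1.56474×10^-8 rad/s.
Angle swept by the target during transfer: ω₂·t = 1.5242 rad = 87.33°.
The deep-space probe traverses 180° on the transfer ellipse, so the target must lead by 180° − 87.33° = 92.7°.

φ = 92.7°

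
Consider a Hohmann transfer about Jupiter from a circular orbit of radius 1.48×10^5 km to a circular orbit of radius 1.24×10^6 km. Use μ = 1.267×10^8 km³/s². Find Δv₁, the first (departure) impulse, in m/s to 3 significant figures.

Semi-major axis of the transfer orbit: a_t = (1.480×10^5 + 1.240×10^6)/2 = 6.940×10^5 km.
On the circular orbit at r = 1.480×10^5 km, v_c = √(μ/r) = 29.259 km/s.
Transfer-orbit speed at the same r (vis-viva, a = a_t): v_t = √[μ(2/r − 1/a_t)] = 39.110 km/s.
Δv₁ = |v_t − v_c| = |39.110 − 29.259| = 9.851 km/s.

Δv₁ = 9850 m/s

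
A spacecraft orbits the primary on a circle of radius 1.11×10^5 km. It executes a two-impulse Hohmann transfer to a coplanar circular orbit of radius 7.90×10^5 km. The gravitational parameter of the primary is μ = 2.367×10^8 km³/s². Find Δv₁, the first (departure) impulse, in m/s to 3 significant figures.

Δv₁ = 15000 m/s

Transfer-ellipse semi-major axis a_t = (r₁ + r₂)/2 = (1.110×10^5 + 7.900×10^5)/2 = 4.505×10^5 km.
Circular speed at r = 1.110×10^5 km: v_c = √(μ/r) = 46.18 km/s.
Transfer-orbit speed at the same r (vis-viva, a = a_t): v_t = √[μ(2/r − 1/a_t)] = 61.15 km/s.
Δv₁ = |v_t − v_c| = |61.15 − 46.18| = 14.97 km/s.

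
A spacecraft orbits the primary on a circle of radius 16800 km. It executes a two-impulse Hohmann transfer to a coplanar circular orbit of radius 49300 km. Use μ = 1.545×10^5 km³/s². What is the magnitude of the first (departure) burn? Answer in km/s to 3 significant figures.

Transfer-ellipse semi-major axis a_t = (r₁ + r₂)/2 = (16800 + 49300)/2 = 33050 km.
On the circular orbit at r = 16800 km, v_c = √(μ/r) = 3.0326 km/s.
Vis-viva on the transfer ellipse at r = 16800 km gives v_t = √[μ(2/r − 1/a_t)] = 3.7038 km/s.
Δv₁ = |v_t − v_c| = |3.7038 − 3.0326| = 0.6712 km/s.

Δv₁ = 0.671 km/s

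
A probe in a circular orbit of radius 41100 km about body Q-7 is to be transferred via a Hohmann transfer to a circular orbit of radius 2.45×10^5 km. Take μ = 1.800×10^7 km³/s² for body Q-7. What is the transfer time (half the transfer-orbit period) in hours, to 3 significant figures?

The Hohmann ellipse has a_t = (r₁ + r₂)/2 = 1.4305×10^5 km.
By Kepler's third law the transfer-orbit period is T = 2π√(a_t³/μ), so t = T/2 = 40060 s.
Converting: 40060 s ÷ 3600 s/hour = 11.1 hours.

t = 11.1 hours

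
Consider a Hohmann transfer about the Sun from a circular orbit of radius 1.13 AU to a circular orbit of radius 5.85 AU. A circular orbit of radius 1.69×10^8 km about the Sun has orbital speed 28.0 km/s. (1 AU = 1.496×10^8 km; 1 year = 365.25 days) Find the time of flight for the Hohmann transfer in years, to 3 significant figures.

From the circular-orbit relation v² = μ/r at r = 1.69×10^8 km: μ = v²r = (28.0)² × 1.69×10^8 = 1.32496×10^11 km³/s².
In km: r₁ = 1.13 × 1.496×10^8 = 1.69048×10^8 km; r₂ = 5.85 × 1.496×10^8 = 8.7516×10^8 km.
The Hohmann ellipse has a_t = (r₁ + r₂)/2 = 5.22104×10^8 km.
By Kepler's third law the transfer-orbit period is T = 2π√(a_t³/μ), so t = T/2 = 1.030×10^8 s.
Converting: 1.030×10^8 s ÷ 3.15576×10^7 s/year (365.25 × 86400) = 3.26 years.

t = 3.26 years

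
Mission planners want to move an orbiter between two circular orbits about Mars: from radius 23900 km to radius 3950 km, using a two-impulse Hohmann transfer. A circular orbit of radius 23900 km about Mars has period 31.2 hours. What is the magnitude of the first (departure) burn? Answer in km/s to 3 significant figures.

Δv₁ = 0.625 km/s

From Kepler's third law T² = 4π²r³/μ at r = 23900 km, T = 31.2 hours = 31.2 × 3600 s = 1.1232×10^5 s: μ = 4π²r³/T² = 42720.8 km³/s².
Transfer-ellipse semi-major axis a_t = (r₁ + r₂)/2 = (23900 + 3950)/2 = 13925 km.
On the circular orbit at r = 23900 km, v_c = √(μ/r) = 1.337 km/s.
Vis-viva on the transfer ellipse at r = 23900 km gives v_t = √[μ(2/r − 1/a_t)] = 0.7121 km/s.
Δv₁ = |v_t − v_c| = |0.7121 − 1.337| = 0.6249 km/s.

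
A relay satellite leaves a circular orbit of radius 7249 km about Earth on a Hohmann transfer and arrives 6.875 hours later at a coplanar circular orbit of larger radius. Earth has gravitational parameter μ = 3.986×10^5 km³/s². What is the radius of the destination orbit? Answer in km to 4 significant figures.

Transfer time t = 6.875 hours = 24750 s, and t = π√(a_t³/μ).
So a_t = (μ t²/π²)^(1/3) = (3.986×10^5 × (24750)² / π²)^(1/3) = 29138 km.
Since a_t = (r₁ + r₂)/2, r₂ = 2a_t − r₁ = 2×29138 − 7249 = 51027 km.

r₂ = 51030 km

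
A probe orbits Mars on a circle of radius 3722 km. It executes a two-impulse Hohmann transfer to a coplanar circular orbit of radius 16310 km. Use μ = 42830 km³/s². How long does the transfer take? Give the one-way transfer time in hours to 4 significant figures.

t = 4.227 hours

Semi-major axis of the transfer orbit: a_t = (3722 + 16310)/2 = 10016 km.
By Kepler's third law the transfer-orbit period is T = 2π√(a_t³/μ), so t = T/2 = 15217 s.
Converting: 15217 s ÷ 3600 s/hour = 4.227 hours.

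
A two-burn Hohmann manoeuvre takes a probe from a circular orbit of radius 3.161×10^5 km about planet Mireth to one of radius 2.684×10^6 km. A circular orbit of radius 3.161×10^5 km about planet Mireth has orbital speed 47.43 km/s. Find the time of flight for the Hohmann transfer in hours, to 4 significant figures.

t = 60.12 hours

From the circular-orbit relation v² = μ/r at r = 3.161×10^5 km: μ = v²r = (47.43)² × 3.161×10^5 = 7.11100×10^8 km³/s².
Transfer-ellipse semi-major axis a_t = (r₁ + r₂)/2 = (3.161×10^5 + 2.684×10^6)/2 = 1.50005×10^6 km.
Half the transfer-orbit period gives t = π√(a_t³/μ) = 2.1644×10^5 s.
Converting: 2.1644×10^5 s ÷ 3600 s/hour = 60.12 hours.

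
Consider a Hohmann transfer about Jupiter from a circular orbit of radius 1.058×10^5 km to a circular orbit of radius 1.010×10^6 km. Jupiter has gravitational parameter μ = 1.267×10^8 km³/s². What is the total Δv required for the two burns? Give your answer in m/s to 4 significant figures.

Δv = 18280 m/s

Transfer-ellipse semi-major axis a_t = (r₁ + r₂)/2 = (1.058×10^5 + 1.010×10^6)/2 = 5.579×10^5 km.
At r₁ the circular-orbit speed is v₁ = √(μ/r₁) = 34.606 km/s.
Transfer-orbit speed at r₁ (v² = μ(2/r − 1/a)): v_p = √[μ(2/r₁ − 1/a_t)] = 46.562 km/s.
First burn Δv₁ = |v_p − v₁| = 11.96 km/s.
Circular speed at r₂: v₂ = √(μ/r₂) = 11.20 km/s.
Transfer-orbit speed at r₂: v_a = √[μ(2/r₂ − 1/a_t)] = 4.877 km/s.
Second burn Δv₂ = |v₂ − v_a| = 6.323 km/s.
Total Δv = Δv₁ + Δv₂ = 18.28 km/s.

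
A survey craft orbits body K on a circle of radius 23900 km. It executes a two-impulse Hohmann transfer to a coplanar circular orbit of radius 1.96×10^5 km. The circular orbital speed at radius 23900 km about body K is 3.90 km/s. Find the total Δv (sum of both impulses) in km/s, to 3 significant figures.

Δv = 2.03 km/s

From the circular-orbit relation v² = μ/r at r = 23900 km: μ = v²r = (3.90)² × 23900 = 3.63519×10^5 km³/s².
The Hohmann ellipse has a_t = (r₁ + r₂)/2 = 1.0995×10^5 km.
Circular speed at r₁: v₁ = √(μ/r₁) = √(3.63519×10^5/23900) = 3.900 km/s.
On the transfer ellipse at r₁, vis-viva equation gives v_p = √[μ(2/r₁ − 1/a_t)] = 5.207 km/s.
First burn Δv₁ = |v_p − v₁| = 1.307 km/s.
Circular speed at r₂: v₂ = √(μ/r₂) = 1.36187 km/s.
Transfer-orbit speed at r₂: v_a = √[μ(2/r₂ − 1/a_t)] = 0.634946 km/s.
Second burn Δv₂ = |v₂ − v_a| = 0.7269 km/s.
Δv = Δv₁ + Δv₂ = 1.307 + 0.7269 = 2.034 km/s.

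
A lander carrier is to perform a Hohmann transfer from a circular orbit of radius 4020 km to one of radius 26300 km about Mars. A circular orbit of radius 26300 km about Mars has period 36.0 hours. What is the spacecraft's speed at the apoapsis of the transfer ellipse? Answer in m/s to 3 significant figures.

From Kepler's third law T² = 4π²r³/μ at r = 26300 km, T = 36.0 hours = 36.0 × 3600 s = 1.296×10^5 s: μ = 4π²r³/T² = 42758.0 km³/s².
The Hohmann ellipse has a_t = (r₁ + r₂)/2 = 15160 km.
At apoapsis, r = 26300 km.
From the vis-viva equation, v = √[μ(2/r − 1/a_t)] = 0.6566 km/s.

v = 657 m/s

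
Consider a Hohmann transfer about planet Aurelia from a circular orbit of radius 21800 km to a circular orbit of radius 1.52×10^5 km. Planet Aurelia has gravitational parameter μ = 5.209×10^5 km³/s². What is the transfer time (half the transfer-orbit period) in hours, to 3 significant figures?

Semi-major axis of the transfer orbit: a_t = (21800 + 1.520×10^5)/2 = 86900 km.
By Kepler's third law the transfer-orbit period is T = 2π√(a_t³/μ), so t = T/2 = 1.115×10^5 s.
Converting: 1.115×10^5 s ÷ 3600 s/hour = 31.0 hours.

t = 31.0 hours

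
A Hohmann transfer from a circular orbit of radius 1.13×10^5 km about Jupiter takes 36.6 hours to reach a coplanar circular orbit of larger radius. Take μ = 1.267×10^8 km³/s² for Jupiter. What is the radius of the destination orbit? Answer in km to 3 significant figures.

r₂ = 1.10×10^6 km

Transfer time t = 36.6 hours = 1.3176×10^5 s, and t = π√(a_t³/μ).
So a_t = (μ t²/π²)^(1/3) = (1.267×10^8 × (1.3176×10^5)² / π²)^(1/3) = 6.0629×10^5 km.
Since a_t = (r₁ + r₂)/2, r₂ = 2a_t − r₁ = 2×6.0629×10^5 − 1.130×10^5 = 1.09958×10^6 km.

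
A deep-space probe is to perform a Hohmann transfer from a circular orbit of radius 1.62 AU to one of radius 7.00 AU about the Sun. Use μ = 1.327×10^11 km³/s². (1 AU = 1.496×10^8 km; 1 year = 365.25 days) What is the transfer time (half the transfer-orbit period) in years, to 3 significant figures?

In km: r₁ = 1.62 × 1.496×10^8 = 2.42352×10^8 km; r₂ = 7.00 × 1.496×10^8 = 1.0472×10^9 km.
Semi-major axis of the transfer orbit: a_t = (2.42352×10^8 + 1.0472×10^9)/2 = 6.44776×10^8 km.
Half the transfer-orbit period gives t = π√(a_t³/μ) = 1.412×10^8 s.
Converting: 1.412×10^8 s ÷ 3.15576×10^7 s/year (365.25 × 86400) = 4.47 years.

t = 4.47 years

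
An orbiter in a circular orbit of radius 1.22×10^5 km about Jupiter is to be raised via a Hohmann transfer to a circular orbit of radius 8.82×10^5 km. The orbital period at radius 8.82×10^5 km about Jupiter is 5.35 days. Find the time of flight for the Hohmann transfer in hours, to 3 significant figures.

t = 27.6 hours

From Kepler's third law T² = 4π²r³/μ at r = 8.82×10^5 km, T = 5.35 days = 5.35 × 86400 s = 4.6224×10^5 s: μ = 4π²r³/T² = 1.26774×10^8 km³/s².
Transfer-ellipse semi-major axis a_t = (r₁ + r₂)/2 = (1.220×10^5 + 8.820×10^5)/2 = 5.020×10^5 km.
Transfer time t = π√(a_t³/μ) = π√((5.020×10^5)³ / 1.26774×10^8) = 99240 s.
Converting: 99240 s ÷ 3600 s/hour = 27.6 hours.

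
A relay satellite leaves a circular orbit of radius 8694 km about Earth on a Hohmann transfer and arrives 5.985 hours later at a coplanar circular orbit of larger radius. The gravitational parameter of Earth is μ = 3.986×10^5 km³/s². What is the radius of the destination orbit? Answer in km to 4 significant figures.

r₂ = 44440 km

Transfer time t = 5.985 hours = 21546 s, and t = π√(a_t³/μ).
So a_t = (μ t²/π²)^(1/3) = (3.986×10^5 × (21546)² / π²)^(1/3) = 26566 km.
Since a_t = (r₁ + r₂)/2, r₂ = 2a_t − r₁ = 2×26566 − 8694 = 44438 km.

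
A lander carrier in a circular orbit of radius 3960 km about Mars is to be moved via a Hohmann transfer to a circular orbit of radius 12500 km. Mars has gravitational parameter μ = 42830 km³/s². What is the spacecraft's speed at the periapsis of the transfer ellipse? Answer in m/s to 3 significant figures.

v = 4050 m/s

The Hohmann ellipse has a_t = (r₁ + r₂)/2 = 8230 km.
The periapsis of the transfer ellipse is at r = 3960 km.
Applying v² = μ(2/r − 1/a_t): v = 4.053 km/s.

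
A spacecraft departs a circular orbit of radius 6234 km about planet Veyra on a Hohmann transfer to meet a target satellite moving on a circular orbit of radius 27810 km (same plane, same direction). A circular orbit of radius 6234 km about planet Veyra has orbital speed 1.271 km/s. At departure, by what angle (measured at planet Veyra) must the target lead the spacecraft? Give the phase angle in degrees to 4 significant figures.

From the circular-orbit relation v² = μ/r at r = 6234 km: μ = v²r = (1.271)² × 6234 = 10070.7 km³/s².
The Hohmann ellipse has a_t = (r₁ + r₂)/2 = 17022 km.
Transfer time t = π√(a_t³/μ) = 69520 s.
Target angular speed ω₂ = √(μ/r₂³) = 2.164×10^-5 rad/s.
Angle swept by the target during transfer: ω₂·t = 1.5044 rad = 86.20°.
The spacecraft traverses 180° on the transfer ellipse, so the target must lead by 180° − 86.20° = 93.80°.

φ = 93.80°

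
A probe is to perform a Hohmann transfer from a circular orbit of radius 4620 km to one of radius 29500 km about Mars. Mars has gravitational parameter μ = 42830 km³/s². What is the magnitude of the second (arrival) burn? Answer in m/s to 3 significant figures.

Δv₂ = 578 m/s

Semi-major axis of the transfer orbit: a_t = (4620 + 29500)/2 = 17060 km.
On the circular orbit at r = 29500 km, v_c = √(μ/r) = 1.2049 km/s.
Transfer-orbit speed at the same r (vis-viva, a = a_t): v_t = √[μ(2/r − 1/a_t)] = 0.62704 km/s.
Δv₂ = |v_t − v_c| = |0.62704 − 1.2049| = 0.5779 km/s.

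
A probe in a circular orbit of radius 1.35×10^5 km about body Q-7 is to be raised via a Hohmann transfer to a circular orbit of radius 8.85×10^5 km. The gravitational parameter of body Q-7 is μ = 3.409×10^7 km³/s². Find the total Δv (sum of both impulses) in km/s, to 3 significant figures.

Δv = 8.06 km/s

Transfer-ellipse semi-major axis a_t = (r₁ + r₂)/2 = (1.350×10^5 + 8.850×10^5)/2 = 5.100×10^5 km.
Circular speed at r₁: v₁ = √(μ/r₁) = √(3.409×10^7/1.350×10^5) = 15.891 km/s.
On the transfer ellipse at r₁, v² = μ(2/r − 1/a) gives v_p = √[μ(2/r₁ − 1/a_t)] = 20.933 km/s.
First burn Δv₁ = |v_p − v₁| = 5.042 km/s.
Circular speed at r₂: v₂ = √(μ/r₂) = 6.206 km/s.
Transfer-orbit speed at r₂: v_a = √[μ(2/r₂ − 1/a_t)] = 3.193 km/s.
Second burn Δv₂ = |v₂ − v_a| = 3.013 km/s.
Δv = Δv₁ + Δv₂ = 5.042 + 3.013 = 8.055 km/s.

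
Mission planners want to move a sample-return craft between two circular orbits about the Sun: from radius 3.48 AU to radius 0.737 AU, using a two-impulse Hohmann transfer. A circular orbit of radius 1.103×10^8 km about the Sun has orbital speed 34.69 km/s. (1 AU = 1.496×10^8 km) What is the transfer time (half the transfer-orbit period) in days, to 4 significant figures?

From the circular-orbit relation v² = μ/r at r = 1.103×10^8 km: μ = v²r = (34.69)² × 1.103×10^8 = 1.32735×10^11 km³/s².
In km: r₁ = 3.48 × 1.496×10^8 = 5.20608×10^8 km; r₂ = 0.737 × 1.496×10^8 = 1.102552×10^8 km.
Semi-major axis of the transfer orbit: a_t = (5.20608×10^8 + 1.102552×10^8)/2 = 3.154316×10^8 km.
By Kepler's third law the transfer-orbit period is T = 2π√(a_t³/μ), so t = T/2 = 4.831×10^7 s.
Converting: 4.831×10^7 s ÷ 86400 s/day = 559.1 days.

t = 559.1 days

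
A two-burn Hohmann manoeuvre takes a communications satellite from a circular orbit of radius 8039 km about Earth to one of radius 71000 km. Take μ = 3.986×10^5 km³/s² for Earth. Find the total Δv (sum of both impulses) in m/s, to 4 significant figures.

Δv = 3697 m/s

Semi-major axis of the transfer orbit: a_t = (8039 + 71000)/2 = 39519.5 km.
At r₁ the circular-orbit speed is v₁ = √(μ/r₁) = 7.0415 km/s.
Transfer-orbit speed at r₁ (vis-viva): v_p = √[μ(2/r₁ − 1/a_t)] = 9.4382 km/s.
First burn Δv₁ = |v_p − v₁| = 2.39670 km/s.
At r₂, v₂ = √(μ/r₂) = 2.36941 km/s.
Transfer-orbit speed at r₂: v_a = √[μ(2/r₂ − 1/a_t)] = 1.06865 km/s.
Second burn Δv₂ = |v₂ − v_a| = 1.30076 km/s.
Total Δv = Δv₁ + Δv₂ = 3.697 km/s.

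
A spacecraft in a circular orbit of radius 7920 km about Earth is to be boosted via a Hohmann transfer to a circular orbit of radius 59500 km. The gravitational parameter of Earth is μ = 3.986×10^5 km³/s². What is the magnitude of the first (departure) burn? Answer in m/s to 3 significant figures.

Δv₁ = 2330 m/s

Transfer-ellipse semi-major axis a_t = (r₁ + r₂)/2 = (7920 + 59500)/2 = 33710 km.
On the circular orbit at r = 7920 km, v_c = √(μ/r) = 7.094 km/s.
Vis-viva on the transfer ellipse at r = 7920 km gives v_t = √[μ(2/r − 1/a_t)] = 9.425 km/s.
Δv₁ = |v_t − v_c| = |9.425 − 7.094| = 2.331 km/s.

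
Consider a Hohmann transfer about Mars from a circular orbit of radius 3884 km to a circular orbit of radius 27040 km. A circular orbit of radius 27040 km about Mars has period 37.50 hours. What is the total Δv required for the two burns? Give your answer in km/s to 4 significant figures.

Δv = 1.698 km/s

From Kepler's third law T² = 4π²r³/μ at r = 27040 km, T = 37.50 hours = 37.50 × 3600 s = 1.350×10^5 s: μ = 4π²r³/T² = 42826.5 km³/s².
The Hohmann ellipse has a_t = (r₁ + r₂)/2 = 15462 km.
Circular speed at r₁: v₁ = √(μ/r₁) = √(42826.5/3884) = 3.3206 km/s.
On the transfer ellipse at r₁, vis-viva gives v_p = √[μ(2/r₁ − 1/a_t)] = 4.3912 km/s.
First burn Δv₁ = |v_p − v₁| = 1.0706 km/s.
Circular speed at r₂: v₂ = √(μ/r₂) = 1.2585 km/s.
Transfer-orbit speed at r₂: v_a = √[μ(2/r₂ − 1/a_t)] = 0.63075 km/s.
Second burn Δv₂ = |v₂ − v_a| = 0.62775 km/s.
Total Δv = Δv₁ + Δv₂ = 1.698 km/s.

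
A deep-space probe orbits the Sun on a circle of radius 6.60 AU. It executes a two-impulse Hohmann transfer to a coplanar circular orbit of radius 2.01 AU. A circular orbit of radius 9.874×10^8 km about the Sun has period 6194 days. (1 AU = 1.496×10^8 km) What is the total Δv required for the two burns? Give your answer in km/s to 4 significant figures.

Δv = 8.675 km/s

From Kepler's third law T² = 4π²r³/μ at r = 9.874×10^8 km, T = 6194 days = 6194 × 86400 s = 5.351616×10^8 s: μ = 4π²r³/T² = 1.32699×10^11 km³/s².
In km: r₁ = 6.60 × 1.496×10^8 = 9.8736×10^8 km; r₂ = 2.01 × 1.496×10^8 = 3.00696×10^8 km.
The Hohmann ellipse has a_t = (r₁ + r₂)/2 = 6.44028×10^8 km.
Circular speed at r₁: v₁ = √(μ/r₁) = √(1.32699×10^11/9.8736×10^8) = 11.593 km/s.
Transfer-orbit speed at r₁ (vis-viva equation): v_a = √[μ(2/r₁ − 1/a_t)] = 7.9215 km/s.
First burn Δv₁ = |v_a − v₁| = 3.6715 km/s.
Circular speed at r₂: v₂ = √(μ/r₂) = 21.0073 km/s.
Transfer-orbit speed at r₂: v_p = √[μ(2/r₂ − 1/a_t)] = 26.0109 km/s.
Second burn Δv₂ = |v₂ − v_p| = 5.0036 km/s.
Total Δv = Δv₁ + Δv₂ = 8.675 km/s.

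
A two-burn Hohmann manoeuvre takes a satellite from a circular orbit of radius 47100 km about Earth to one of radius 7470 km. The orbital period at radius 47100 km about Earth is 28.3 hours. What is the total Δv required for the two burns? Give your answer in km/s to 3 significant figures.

From Kepler's third law T² = 4π²r³/μ at r = 47100 km, T = 28.3 hours = 28.3 × 3600 s = 1.0188×10^5 s: μ = 4π²r³/T² = 3.97415×10^5 km³/s².
Semi-major axis of the transfer orbit: a_t = (47100 + 7470)/2 = 27285 km.
Circular speed at r₁: v₁ = √(μ/r₁) = √(3.97415×10^5/47100) = 2.905 km/s.
On the transfer ellipse at r₁, vis-viva equation gives v_a = √[μ(2/r₁ − 1/a_t)] = 1.520 km/s.
First burn Δv₁ = |v_a − v₁| = 1.385 km/s.
Circular speed at r₂: v₂ = √(μ/r₂) = 7.294 km/s.
Transfer-orbit speed at r₂: v_p = √[μ(2/r₂ − 1/a_t)] = 9.583 km/s.
Second burn Δv₂ = |v₂ − v_p| = 2.289 km/s.
Δv = Δv₁ + Δv₂ = 1.385 + 2.289 = 3.674 km/s.

Δv = 3.67 km/s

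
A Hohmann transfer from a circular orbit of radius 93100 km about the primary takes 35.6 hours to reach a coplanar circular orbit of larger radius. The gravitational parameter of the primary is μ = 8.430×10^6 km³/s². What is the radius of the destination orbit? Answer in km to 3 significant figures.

Transfer time t = 35.6 hours = 1.2816×10^5 s, and t = π√(a_t³/μ).
So a_t = (μ t²/π²)^(1/3) = (8.430×10^6 × (1.2816×10^5)² / π²)^(1/3) = 2.4118×10^5 km.
Since a_t = (r₁ + r₂)/2, r₂ = 2a_t − r₁ = 2×2.4118×10^5 − 93100 = 3.8926×10^5 km.

r₂ = 3.89×10^5 km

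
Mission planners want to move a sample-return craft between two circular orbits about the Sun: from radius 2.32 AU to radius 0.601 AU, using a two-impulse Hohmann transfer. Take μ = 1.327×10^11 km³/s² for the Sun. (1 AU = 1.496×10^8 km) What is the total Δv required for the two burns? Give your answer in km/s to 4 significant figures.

In km: r₁ = 2.32 × 1.496×10^8 = 3.47072×10^8 km; r₂ = 0.601 × 1.496×10^8 = 8.99096×10^7 km.
The Hohmann ellipse has a_t = (r₁ + r₂)/2 = 2.184908×10^8 km.
Circular speed at r₁: v₁ = √(μ/r₁) = √(1.327×10^11/3.47072×10^8) = 19.55 km/s.
Transfer-orbit speed at r₁ (v² = μ(2/r − 1/a)): v_a = √[μ(2/r₁ − 1/a_t)] = 12.54 km/s.
First burn Δv₁ = |v_a − v₁| = 7.010 km/s.
Circular speed at r₂: v₂ = √(μ/r₂) = 38.42 km/s.
Transfer-orbit speed at r₂: v_p = √[μ(2/r₂ − 1/a_t)] = 48.42 km/s.
Second burn Δv₂ = |v₂ − v_p| = 10.00 km/s.
Δv = Δv₁ + Δv₂ = 7.010 + 10.00 = 17.01 km/s.

Δv = 17.01 km/s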